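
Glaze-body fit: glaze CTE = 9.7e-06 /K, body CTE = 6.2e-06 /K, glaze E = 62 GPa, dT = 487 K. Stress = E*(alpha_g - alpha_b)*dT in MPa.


Stress = 62*1000*(9.7e-06 - 6.2e-06)*487 = 105.7 MPa

105.7


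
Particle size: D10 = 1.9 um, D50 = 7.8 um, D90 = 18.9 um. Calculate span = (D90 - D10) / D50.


Span = (18.9 - 1.9) / 7.8 = 17.0 / 7.8 = 2.179

2.179


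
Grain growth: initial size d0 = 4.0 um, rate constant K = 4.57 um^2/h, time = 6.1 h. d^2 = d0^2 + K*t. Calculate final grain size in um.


d^2 = 4.0^2 + 4.57*6.1 = 43.877
d = sqrt(43.877) = 6.62 um

6.62


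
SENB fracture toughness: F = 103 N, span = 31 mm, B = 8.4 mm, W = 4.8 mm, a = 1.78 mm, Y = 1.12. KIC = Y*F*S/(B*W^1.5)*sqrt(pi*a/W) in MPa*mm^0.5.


KIC = 1.12*103*31/(8.4*4.8^1.5)*sqrt(pi*1.78/4.8) = 43.7

43.7


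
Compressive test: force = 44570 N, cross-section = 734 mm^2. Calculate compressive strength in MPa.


CS = 44570 / 734 = 60.7 MPa

60.7


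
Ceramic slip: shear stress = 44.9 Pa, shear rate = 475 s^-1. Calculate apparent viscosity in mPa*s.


eta = tau/gamma * 1000 = 44.9/475 * 1000 = 94.5 mPa*s

94.5


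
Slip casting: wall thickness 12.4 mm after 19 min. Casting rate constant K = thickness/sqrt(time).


K = 12.4 / sqrt(19) = 12.4 / 4.3589 = 2.845 mm/min^0.5

2.845


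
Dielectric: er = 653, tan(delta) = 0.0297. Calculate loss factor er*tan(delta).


Loss = 653 * 0.0297 = 19.394

19.394


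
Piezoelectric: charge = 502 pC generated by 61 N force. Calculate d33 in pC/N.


d33 = 502 / 61 = 8.2 pC/N

8.2


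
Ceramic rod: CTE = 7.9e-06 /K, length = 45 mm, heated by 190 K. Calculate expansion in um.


dL = 7.9e-06 * 45 * 190 * 1000 = 67.545 um

67.545


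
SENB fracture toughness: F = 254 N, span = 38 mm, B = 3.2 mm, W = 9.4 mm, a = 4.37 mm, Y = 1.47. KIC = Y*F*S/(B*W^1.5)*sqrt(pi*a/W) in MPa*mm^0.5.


KIC = 1.47*254*38/(3.2*9.4^1.5)*sqrt(pi*4.37/9.4) = 185.93

185.93


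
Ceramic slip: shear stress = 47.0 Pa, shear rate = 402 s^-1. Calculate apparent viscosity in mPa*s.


eta = tau/gamma * 1000 = 47.0/402 * 1000 = 116.9 mPa*s

116.9


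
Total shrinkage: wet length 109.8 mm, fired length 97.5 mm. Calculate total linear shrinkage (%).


TS = (109.8 - 97.5) / 109.8 * 100 = 11.2%

11.2


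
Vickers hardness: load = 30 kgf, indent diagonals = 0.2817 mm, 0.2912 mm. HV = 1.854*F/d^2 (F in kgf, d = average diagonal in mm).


d_avg = (0.2817+0.2912)/2 = 0.28645 mm
HV = 1.854*30/0.28645^2 = 678

678


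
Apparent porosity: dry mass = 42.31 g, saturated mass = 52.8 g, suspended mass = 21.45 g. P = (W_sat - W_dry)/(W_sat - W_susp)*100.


P = (52.8 - 42.31) / (52.8 - 21.45) * 100 = 10.49 / 31.35 * 100 = 33.5%

33.5


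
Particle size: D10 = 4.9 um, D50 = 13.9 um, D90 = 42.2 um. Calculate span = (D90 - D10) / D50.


Span = (42.2 - 4.9) / 13.9 = 37.3 / 13.9 = 2.683

2.683


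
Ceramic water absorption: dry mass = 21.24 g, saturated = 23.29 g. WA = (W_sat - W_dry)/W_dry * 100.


WA = (23.29 - 21.24) / 21.24 * 100 = 9.65%

9.65


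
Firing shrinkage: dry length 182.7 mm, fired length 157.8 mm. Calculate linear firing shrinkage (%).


FS = (182.7 - 157.8) / 182.7 * 100 = 13.63%

13.63


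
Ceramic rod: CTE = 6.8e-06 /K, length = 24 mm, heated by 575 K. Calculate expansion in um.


dL = 6.8e-06 * 24 * 575 * 1000 = 93.84 um

93.84


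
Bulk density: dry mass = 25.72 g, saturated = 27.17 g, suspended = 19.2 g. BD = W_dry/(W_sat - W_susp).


BD = 25.72 / (27.17 - 19.2) = 25.72 / 7.97 = 3.227 g/cm^3

3.227


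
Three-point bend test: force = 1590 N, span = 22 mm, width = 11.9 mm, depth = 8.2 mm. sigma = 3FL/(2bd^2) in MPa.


sigma = 3*1590*22/(2*11.9*8.2^2) = 65.6 MPa

65.6


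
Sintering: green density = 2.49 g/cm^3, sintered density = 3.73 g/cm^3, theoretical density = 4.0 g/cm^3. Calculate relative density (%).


Relative = 3.73 / 4.0 * 100 = 93.3%

93.3


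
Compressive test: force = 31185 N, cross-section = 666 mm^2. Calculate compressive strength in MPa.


CS = 31185 / 666 = 46.8 MPa

46.8


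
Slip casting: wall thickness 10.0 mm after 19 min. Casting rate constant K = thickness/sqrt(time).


K = 10.0 / sqrt(19) = 10.0 / 4.3589 = 2.294 mm/min^0.5

2.294


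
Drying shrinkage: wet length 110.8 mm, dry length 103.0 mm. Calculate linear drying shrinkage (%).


DS = (110.8 - 103.0) / 110.8 * 100 = 7.04%

7.04


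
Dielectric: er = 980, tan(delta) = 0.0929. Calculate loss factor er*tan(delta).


Loss = 980 * 0.0929 = 91.042

91.042


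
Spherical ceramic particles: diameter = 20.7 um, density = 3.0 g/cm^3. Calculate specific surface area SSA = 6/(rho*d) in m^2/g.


SSA = 6 / (3.0 * 20.7) = 0.097 m^2/g

0.097


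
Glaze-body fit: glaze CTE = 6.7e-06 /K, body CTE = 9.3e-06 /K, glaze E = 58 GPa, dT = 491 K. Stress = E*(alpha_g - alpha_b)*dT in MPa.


Stress = 58*1000*(6.7e-06 - 9.3e-06)*491 = -74.0 MPa

-74.0


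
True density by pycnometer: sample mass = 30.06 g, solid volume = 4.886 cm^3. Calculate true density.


TD = 30.06 / 4.886 = 6.152 g/cm^3

6.152


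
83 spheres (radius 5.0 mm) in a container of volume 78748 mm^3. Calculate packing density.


V_sphere = 4/3*pi*5.0^3 = 523.5988 mm^3
Total V = 83*523.5988 = 43458.7004 mm^3
PD = 43458.7004 / 78748 = 0.552

0.552


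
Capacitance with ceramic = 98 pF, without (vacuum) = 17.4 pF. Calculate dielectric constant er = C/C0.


er = 98 / 17.4 = 5.63

5.63


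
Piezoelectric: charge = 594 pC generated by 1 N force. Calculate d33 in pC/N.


d33 = 594 / 1 = 594.0 pC/N

594.0


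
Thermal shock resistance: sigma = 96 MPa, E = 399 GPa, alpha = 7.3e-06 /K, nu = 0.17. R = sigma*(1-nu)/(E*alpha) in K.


R = 96*(1-0.17)/(399*1000*7.3e-06) = 27 K

27


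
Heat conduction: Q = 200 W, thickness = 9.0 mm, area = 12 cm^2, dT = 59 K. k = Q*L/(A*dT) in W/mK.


k = 200*9.0/1000/(12/10000*59) = 25.42 W/mK

25.42


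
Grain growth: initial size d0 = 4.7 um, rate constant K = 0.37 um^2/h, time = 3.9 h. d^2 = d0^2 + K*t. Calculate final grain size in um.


d^2 = 4.7^2 + 0.37*3.9 = 23.533
d = sqrt(23.533) = 4.85 um

4.85


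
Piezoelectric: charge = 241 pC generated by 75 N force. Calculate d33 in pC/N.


d33 = 241 / 75 = 3.2 pC/N

3.2


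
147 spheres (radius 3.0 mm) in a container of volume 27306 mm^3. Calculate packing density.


V_sphere = 4/3*pi*3.0^3 = 113.0973 mm^3
Total V = 147*113.0973 = 16625.3031 mm^3
PD = 16625.3031 / 27306 = 0.609

0.609


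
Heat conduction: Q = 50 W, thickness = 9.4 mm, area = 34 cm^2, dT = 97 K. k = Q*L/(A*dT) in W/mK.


k = 50*9.4/1000/(34/10000*97) = 1.43 W/mK

1.43


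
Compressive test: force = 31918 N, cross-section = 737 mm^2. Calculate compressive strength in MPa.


CS = 31918 / 737 = 43.3 MPa

43.3


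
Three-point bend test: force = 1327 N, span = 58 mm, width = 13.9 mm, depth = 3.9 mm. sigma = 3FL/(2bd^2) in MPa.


sigma = 3*1327*58/(2*13.9*3.9^2) = 546.1 MPa

546.1


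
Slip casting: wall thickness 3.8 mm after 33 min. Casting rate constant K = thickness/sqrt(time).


K = 3.8 / sqrt(33) = 3.8 / 5.7446 = 0.661 mm/min^0.5

0.661


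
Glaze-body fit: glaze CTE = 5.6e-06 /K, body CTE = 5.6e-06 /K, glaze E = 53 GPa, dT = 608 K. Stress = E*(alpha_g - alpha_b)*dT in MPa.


Stress = 53*1000*(5.6e-06 - 5.6e-06)*608 = 0.0 MPa

0.0


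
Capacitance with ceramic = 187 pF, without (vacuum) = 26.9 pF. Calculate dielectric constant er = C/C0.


er = 187 / 26.9 = 6.95

6.95


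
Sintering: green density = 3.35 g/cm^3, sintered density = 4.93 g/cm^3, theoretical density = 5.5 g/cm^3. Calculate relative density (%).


Relative = 4.93 / 5.5 * 100 = 89.6%

89.6


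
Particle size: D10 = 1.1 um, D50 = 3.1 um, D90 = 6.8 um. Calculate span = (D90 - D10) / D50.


Span = (6.8 - 1.1) / 3.1 = 5.7 / 3.1 = 1.839

1.839


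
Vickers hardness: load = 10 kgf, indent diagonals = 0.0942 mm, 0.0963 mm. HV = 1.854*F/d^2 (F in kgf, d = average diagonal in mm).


d_avg = (0.0942+0.0963)/2 = 0.09525 mm
HV = 1.854*10/0.09525^2 = 2044

2044


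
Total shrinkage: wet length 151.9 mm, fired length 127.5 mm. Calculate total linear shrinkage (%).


TS = (151.9 - 127.5) / 151.9 * 100 = 16.06%

16.06


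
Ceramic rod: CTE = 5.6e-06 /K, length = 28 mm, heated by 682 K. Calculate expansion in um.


dL = 5.6e-06 * 28 * 682 * 1000 = 106.938 um

106.938


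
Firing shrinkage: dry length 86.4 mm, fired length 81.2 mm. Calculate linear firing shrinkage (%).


FS = (86.4 - 81.2) / 86.4 * 100 = 6.02%

6.02


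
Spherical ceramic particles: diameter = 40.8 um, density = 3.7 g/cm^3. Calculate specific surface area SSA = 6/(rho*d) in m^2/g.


SSA = 6 / (3.7 * 40.8) = 0.04 m^2/g

0.04


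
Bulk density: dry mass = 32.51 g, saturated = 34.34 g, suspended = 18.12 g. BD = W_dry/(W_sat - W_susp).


BD = 32.51 / (34.34 - 18.12) = 32.51 / 16.22 = 2.004 g/cm^3

2.004


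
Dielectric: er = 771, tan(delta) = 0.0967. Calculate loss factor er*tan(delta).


Loss = 771 * 0.0967 = 74.556

74.556


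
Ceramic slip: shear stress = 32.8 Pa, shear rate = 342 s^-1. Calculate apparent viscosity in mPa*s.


eta = tau/gamma * 1000 = 32.8/342 * 1000 = 95.9 mPa*s

95.9


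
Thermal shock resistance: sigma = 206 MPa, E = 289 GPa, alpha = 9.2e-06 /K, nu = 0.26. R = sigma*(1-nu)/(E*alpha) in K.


R = 206*(1-0.26)/(289*1000*9.2e-06) = 57 K

57


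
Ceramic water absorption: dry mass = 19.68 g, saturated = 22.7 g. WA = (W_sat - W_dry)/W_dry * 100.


WA = (22.7 - 19.68) / 19.68 * 100 = 15.35%

15.35


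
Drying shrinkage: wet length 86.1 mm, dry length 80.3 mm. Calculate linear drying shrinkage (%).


DS = (86.1 - 80.3) / 86.1 * 100 = 6.74%

6.74


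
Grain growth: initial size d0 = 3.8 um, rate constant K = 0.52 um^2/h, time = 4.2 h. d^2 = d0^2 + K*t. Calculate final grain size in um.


d^2 = 3.8^2 + 0.52*4.2 = 16.624
d = sqrt(16.624) = 4.08 um

4.08


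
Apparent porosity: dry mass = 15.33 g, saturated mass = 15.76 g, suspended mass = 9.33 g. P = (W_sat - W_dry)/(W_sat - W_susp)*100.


P = (15.76 - 15.33) / (15.76 - 9.33) * 100 = 0.43 / 6.43 * 100 = 6.7%

6.7


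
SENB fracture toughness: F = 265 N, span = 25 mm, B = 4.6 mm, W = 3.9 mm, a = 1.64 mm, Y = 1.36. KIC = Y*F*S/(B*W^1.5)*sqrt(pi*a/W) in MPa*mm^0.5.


KIC = 1.36*265*25/(4.6*3.9^1.5)*sqrt(pi*1.64/3.9) = 292.3

292.3


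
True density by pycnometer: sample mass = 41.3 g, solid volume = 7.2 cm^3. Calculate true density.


TD = 41.3 / 7.2 = 5.736 g/cm^3

5.736


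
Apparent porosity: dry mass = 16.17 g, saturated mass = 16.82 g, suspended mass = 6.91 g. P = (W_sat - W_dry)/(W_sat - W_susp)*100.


P = (16.82 - 16.17) / (16.82 - 6.91) * 100 = 0.65 / 9.91 * 100 = 6.6%

6.6


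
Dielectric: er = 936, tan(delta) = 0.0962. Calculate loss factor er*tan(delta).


Loss = 936 * 0.0962 = 90.043

90.043


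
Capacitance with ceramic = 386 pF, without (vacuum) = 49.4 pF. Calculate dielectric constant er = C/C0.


er = 386 / 49.4 = 7.81

7.81


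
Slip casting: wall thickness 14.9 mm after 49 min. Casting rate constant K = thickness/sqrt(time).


K = 14.9 / sqrt(49) = 14.9 / 7.0 = 2.129 mm/min^0.5

2.129


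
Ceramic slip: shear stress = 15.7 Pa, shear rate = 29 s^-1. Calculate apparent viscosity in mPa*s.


eta = tau/gamma * 1000 = 15.7/29 * 1000 = 541.4 mPa*s

541.4


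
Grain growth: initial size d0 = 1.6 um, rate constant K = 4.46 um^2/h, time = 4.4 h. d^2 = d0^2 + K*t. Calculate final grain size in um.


d^2 = 1.6^2 + 4.46*4.4 = 22.184
d = sqrt(22.184) = 4.71 um

4.71


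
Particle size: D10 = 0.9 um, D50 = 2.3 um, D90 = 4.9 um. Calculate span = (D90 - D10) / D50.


Span = (4.9 - 0.9) / 2.3 = 4.0 / 2.3 = 1.739

1.739


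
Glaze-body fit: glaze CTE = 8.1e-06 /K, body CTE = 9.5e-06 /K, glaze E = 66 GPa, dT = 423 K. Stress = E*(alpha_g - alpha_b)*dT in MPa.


Stress = 66*1000*(8.1e-06 - 9.5e-06)*423 = -39.1 MPa

-39.1


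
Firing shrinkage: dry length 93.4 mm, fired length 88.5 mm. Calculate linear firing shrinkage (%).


FS = (93.4 - 88.5) / 93.4 * 100 = 5.25%

5.25


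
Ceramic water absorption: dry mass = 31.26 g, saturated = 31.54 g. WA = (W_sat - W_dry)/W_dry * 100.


WA = (31.54 - 31.26) / 31.26 * 100 = 0.9%

0.9


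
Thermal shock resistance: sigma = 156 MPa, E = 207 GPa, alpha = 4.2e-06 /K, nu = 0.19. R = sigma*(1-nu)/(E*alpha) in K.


R = 156*(1-0.19)/(207*1000*4.2e-06) = 145 K

145


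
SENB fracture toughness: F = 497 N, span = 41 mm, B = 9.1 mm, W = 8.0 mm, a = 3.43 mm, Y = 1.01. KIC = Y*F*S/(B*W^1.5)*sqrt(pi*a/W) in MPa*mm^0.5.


KIC = 1.01*497*41/(9.1*8.0^1.5)*sqrt(pi*3.43/8.0) = 116.0

116.0


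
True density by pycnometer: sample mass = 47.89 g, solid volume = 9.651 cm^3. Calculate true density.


TD = 47.89 / 9.651 = 4.962 g/cm^3

4.962


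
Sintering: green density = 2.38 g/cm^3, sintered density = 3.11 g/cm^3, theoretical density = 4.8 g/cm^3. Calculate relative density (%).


Relative = 3.11 / 4.8 * 100 = 64.8%

64.8


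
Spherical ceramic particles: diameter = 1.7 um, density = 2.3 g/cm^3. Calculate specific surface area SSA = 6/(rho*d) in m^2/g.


SSA = 6 / (2.3 * 1.7) = 1.535 m^2/g

1.535


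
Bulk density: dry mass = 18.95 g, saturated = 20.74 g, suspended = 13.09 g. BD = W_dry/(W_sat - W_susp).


BD = 18.95 / (20.74 - 13.09) = 18.95 / 7.65 = 2.477 g/cm^3

2.477


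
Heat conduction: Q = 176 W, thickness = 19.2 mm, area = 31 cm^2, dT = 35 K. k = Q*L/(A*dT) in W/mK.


k = 176*19.2/1000/(31/10000*35) = 31.14 W/mK

31.14


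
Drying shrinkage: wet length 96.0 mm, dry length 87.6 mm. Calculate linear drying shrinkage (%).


DS = (96.0 - 87.6) / 96.0 * 100 = 8.75%

8.75


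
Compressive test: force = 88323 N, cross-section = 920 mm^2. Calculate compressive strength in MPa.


CS = 88323 / 920 = 96.0 MPa

96.0


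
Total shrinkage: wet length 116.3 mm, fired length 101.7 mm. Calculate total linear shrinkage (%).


TS = (116.3 - 101.7) / 116.3 * 100 = 12.55%

12.55


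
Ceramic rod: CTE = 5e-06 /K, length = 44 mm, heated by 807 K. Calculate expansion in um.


dL = 5e-06 * 44 * 807 * 1000 = 177.54 um

177.54


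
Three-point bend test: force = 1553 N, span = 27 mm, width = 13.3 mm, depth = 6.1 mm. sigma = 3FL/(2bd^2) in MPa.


sigma = 3*1553*27/(2*13.3*6.1^2) = 127.1 MPa

127.1


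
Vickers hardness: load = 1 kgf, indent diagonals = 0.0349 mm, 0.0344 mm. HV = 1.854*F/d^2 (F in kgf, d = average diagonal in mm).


d_avg = (0.0349+0.0344)/2 = 0.03465 mm
HV = 1.854*1/0.03465^2 = 1544

1544


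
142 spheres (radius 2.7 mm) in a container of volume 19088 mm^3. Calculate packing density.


V_sphere = 4/3*pi*2.7^3 = 82.448 mm^3
Total V = 142*82.448 = 11707.616 mm^3
PD = 11707.616 / 19088 = 0.613

0.613


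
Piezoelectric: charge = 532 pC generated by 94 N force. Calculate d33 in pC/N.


d33 = 532 / 94 = 5.7 pC/N

5.7


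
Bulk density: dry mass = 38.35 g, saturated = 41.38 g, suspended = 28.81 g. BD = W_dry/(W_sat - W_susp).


BD = 38.35 / (41.38 - 28.81) = 38.35 / 12.57 = 3.051 g/cm^3

3.051


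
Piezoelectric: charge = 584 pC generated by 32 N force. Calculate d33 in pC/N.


d33 = 584 / 32 = 18.3 pC/N

18.3


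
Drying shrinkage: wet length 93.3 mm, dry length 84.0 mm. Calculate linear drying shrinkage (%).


DS = (93.3 - 84.0) / 93.3 * 100 = 9.97%

9.97


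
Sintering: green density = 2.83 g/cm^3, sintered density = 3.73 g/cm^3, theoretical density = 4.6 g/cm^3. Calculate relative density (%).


Relative = 3.73 / 4.6 * 100 = 81.1%

81.1


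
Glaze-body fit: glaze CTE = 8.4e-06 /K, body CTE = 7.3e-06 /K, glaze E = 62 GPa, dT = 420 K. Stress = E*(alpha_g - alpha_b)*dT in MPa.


Stress = 62*1000*(8.4e-06 - 7.3e-06)*420 = 28.6 MPa

28.6


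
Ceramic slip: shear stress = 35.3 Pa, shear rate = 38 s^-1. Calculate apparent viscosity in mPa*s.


eta = tau/gamma * 1000 = 35.3/38 * 1000 = 928.9 mPa*s

928.9


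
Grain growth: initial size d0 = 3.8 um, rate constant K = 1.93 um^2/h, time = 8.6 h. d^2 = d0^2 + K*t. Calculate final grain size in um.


d^2 = 3.8^2 + 1.93*8.6 = 31.038
d = sqrt(31.038) = 5.57 um

5.57


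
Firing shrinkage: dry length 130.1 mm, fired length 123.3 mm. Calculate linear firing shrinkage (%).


FS = (130.1 - 123.3) / 130.1 * 100 = 5.23%

5.23


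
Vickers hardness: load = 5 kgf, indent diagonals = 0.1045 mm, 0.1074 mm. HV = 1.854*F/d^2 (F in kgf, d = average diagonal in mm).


d_avg = (0.1045+0.1074)/2 = 0.10595 mm
HV = 1.854*5/0.10595^2 = 826

826


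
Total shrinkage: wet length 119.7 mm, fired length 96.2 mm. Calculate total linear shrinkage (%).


TS = (119.7 - 96.2) / 119.7 * 100 = 19.63%

19.63


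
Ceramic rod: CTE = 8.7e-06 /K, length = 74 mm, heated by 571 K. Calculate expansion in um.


dL = 8.7e-06 * 74 * 571 * 1000 = 367.61 um

367.61


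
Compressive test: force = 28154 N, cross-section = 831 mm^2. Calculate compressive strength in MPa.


CS = 28154 / 831 = 33.9 MPa

33.9


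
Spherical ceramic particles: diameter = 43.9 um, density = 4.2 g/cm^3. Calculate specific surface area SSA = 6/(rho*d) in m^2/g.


SSA = 6 / (4.2 * 43.9) = 0.033 m^2/g

0.033


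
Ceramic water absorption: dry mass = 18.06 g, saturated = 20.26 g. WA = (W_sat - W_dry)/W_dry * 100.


WA = (20.26 - 18.06) / 18.06 * 100 = 12.18%

12.18


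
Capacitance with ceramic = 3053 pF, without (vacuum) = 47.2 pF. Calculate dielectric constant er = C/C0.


er = 3053 / 47.2 = 64.68

64.68


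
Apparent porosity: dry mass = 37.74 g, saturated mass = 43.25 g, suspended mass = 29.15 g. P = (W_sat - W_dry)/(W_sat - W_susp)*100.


P = (43.25 - 37.74) / (43.25 - 29.15) * 100 = 5.51 / 14.1 * 100 = 39.1%

39.1


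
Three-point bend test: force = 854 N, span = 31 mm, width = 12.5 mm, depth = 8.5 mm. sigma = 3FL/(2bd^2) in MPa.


sigma = 3*854*31/(2*12.5*8.5^2) = 44.0 MPa

44.0


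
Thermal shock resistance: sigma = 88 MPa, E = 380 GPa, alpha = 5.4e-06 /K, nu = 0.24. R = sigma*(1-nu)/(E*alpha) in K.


R = 88*(1-0.24)/(380*1000*5.4e-06) = 33 K

33


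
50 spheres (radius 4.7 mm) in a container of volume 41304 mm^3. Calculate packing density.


V_sphere = 4/3*pi*4.7^3 = 434.8928 mm^3
Total V = 50*434.8928 = 21744.64 mm^3
PD = 21744.64 / 41304 = 0.526

0.526


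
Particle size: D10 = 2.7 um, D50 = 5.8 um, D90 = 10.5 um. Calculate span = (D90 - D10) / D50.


Span = (10.5 - 2.7) / 5.8 = 7.8 / 5.8 = 1.345

1.345


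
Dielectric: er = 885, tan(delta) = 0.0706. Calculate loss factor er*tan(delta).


Loss = 885 * 0.0706 = 62.481

62.481


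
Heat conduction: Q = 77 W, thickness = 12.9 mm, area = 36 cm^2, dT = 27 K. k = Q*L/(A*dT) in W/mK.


k = 77*12.9/1000/(36/10000*27) = 10.22 W/mK

10.22


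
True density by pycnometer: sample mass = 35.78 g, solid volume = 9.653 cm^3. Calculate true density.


TD = 35.78 / 9.653 = 3.707 g/cm^3

3.707


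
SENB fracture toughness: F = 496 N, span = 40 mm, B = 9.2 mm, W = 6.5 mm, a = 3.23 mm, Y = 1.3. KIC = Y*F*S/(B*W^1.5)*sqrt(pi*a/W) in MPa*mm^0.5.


KIC = 1.3*496*40/(9.2*6.5^1.5)*sqrt(pi*3.23/6.5) = 211.37

211.37


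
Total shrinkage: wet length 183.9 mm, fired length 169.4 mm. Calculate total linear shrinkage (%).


TS = (183.9 - 169.4) / 183.9 * 100 = 7.88%

7.88


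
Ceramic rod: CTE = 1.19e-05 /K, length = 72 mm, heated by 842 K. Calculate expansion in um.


dL = 1.19e-05 * 72 * 842 * 1000 = 721.426 um

721.426


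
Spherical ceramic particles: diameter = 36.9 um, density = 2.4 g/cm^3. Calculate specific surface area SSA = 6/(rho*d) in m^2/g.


SSA = 6 / (2.4 * 36.9) = 0.068 m^2/g

0.068


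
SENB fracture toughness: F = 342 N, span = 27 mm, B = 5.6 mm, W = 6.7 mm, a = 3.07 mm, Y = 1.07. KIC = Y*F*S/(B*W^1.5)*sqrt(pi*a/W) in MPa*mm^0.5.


KIC = 1.07*342*27/(5.6*6.7^1.5)*sqrt(pi*3.07/6.7) = 122.06

122.06


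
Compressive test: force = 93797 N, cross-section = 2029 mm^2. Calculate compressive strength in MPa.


CS = 93797 / 2029 = 46.2 MPa

46.2


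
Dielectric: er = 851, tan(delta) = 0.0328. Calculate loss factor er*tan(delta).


Loss = 851 * 0.0328 = 27.913

27.913


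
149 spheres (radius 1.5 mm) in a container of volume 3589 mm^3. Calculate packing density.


V_sphere = 4/3*pi*1.5^3 = 14.1372 mm^3
Total V = 149*14.1372 = 2106.4428 mm^3
PD = 2106.4428 / 3589 = 0.587

0.587


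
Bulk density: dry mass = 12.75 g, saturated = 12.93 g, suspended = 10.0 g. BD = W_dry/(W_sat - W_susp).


BD = 12.75 / (12.93 - 10.0) = 12.75 / 2.93 = 4.352 g/cm^3

4.352


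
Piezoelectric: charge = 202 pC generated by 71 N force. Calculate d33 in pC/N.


d33 = 202 / 71 = 2.8 pC/N

2.8


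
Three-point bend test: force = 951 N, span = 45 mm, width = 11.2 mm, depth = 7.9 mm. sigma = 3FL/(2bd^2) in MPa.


sigma = 3*951*45/(2*11.2*7.9^2) = 91.8 MPa

91.8


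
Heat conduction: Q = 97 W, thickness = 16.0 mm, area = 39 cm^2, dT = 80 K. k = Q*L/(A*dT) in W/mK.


k = 97*16.0/1000/(39/10000*80) = 4.97 W/mK

4.97


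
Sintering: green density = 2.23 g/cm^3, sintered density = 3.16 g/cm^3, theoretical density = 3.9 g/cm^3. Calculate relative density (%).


Relative = 3.16 / 3.9 * 100 = 81.0%

81.0


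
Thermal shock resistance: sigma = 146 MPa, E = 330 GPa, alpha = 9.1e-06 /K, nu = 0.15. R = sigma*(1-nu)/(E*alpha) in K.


R = 146*(1-0.15)/(330*1000*9.1e-06) = 41 K

41


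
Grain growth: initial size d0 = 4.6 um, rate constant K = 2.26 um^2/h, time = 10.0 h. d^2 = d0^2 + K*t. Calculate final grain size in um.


d^2 = 4.6^2 + 2.26*10.0 = 43.76
d = sqrt(43.76) = 6.62 um

6.62


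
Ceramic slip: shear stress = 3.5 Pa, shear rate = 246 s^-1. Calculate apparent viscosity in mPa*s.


eta = tau/gamma * 1000 = 3.5/246 * 1000 = 14.2 mPa*s

14.2


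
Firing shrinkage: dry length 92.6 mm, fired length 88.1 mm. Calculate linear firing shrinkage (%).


FS = (92.6 - 88.1) / 92.6 * 100 = 4.86%

4.86


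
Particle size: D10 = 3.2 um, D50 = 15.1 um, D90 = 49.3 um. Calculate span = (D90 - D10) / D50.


Span = (49.3 - 3.2) / 15.1 = 46.1 / 15.1 = 3.053

3.053


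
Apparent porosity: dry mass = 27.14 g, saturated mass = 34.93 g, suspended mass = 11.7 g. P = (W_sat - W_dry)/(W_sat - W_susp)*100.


P = (34.93 - 27.14) / (34.93 - 11.7) * 100 = 7.79 / 23.23 * 100 = 33.5%

33.5


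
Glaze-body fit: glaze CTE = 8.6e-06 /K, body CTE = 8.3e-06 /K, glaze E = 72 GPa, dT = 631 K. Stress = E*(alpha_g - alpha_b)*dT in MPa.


Stress = 72*1000*(8.6e-06 - 8.3e-06)*631 = 13.6 MPa

13.6


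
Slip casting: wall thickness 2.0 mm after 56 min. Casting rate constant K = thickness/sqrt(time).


K = 2.0 / sqrt(56) = 2.0 / 7.4833 = 0.267 mm/min^0.5

0.267


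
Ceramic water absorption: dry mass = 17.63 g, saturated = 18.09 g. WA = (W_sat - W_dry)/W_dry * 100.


WA = (18.09 - 17.63) / 17.63 * 100 = 2.61%

2.61


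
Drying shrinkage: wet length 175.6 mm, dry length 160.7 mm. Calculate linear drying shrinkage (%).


DS = (175.6 - 160.7) / 175.6 * 100 = 8.49%

8.49


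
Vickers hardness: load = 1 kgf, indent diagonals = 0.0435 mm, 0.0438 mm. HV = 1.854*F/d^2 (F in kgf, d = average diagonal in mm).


d_avg = (0.0435+0.0438)/2 = 0.04365 mm
HV = 1.854*1/0.04365^2 = 973

973


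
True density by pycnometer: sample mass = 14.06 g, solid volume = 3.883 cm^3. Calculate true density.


TD = 14.06 / 3.883 = 3.621 g/cm^3

3.621


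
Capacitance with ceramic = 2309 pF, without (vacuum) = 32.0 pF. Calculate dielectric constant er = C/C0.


er = 2309 / 32.0 = 72.16

72.16


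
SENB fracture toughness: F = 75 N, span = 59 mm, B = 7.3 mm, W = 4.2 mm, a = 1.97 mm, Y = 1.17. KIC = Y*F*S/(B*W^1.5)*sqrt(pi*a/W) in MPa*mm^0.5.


KIC = 1.17*75*59/(7.3*4.2^1.5)*sqrt(pi*1.97/4.2) = 100.02

100.02


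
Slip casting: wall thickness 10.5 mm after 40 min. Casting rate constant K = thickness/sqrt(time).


K = 10.5 / sqrt(40) = 10.5 / 6.3246 = 1.66 mm/min^0.5

1.66


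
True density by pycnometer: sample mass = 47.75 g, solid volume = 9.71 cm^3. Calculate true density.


TD = 47.75 / 9.71 = 4.918 g/cm^3

4.918


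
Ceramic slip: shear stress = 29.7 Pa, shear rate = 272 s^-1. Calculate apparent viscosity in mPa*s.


eta = tau/gamma * 1000 = 29.7/272 * 1000 = 109.2 mPa*s

109.2


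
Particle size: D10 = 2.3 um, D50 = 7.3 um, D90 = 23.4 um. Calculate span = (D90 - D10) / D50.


Span = (23.4 - 2.3) / 7.3 = 21.1 / 7.3 = 2.89

2.89


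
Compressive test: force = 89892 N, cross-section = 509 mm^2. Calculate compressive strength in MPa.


CS = 89892 / 509 = 176.6 MPa

176.6


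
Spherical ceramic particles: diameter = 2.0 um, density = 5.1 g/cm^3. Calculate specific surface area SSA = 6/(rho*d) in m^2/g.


SSA = 6 / (5.1 * 2.0) = 0.588 m^2/g

0.588


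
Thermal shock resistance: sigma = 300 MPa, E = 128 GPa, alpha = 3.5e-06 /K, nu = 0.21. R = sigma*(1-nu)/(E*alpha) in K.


R = 300*(1-0.21)/(128*1000*3.5e-06) = 529 K

529


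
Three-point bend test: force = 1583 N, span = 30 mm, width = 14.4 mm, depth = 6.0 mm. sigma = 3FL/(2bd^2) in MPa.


sigma = 3*1583*30/(2*14.4*6.0^2) = 137.4 MPa

137.4


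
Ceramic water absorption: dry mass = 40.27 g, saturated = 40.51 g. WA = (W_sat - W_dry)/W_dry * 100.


WA = (40.51 - 40.27) / 40.27 * 100 = 0.6%

0.6


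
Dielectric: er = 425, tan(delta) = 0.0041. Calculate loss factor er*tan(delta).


Loss = 425 * 0.0041 = 1.743

1.743


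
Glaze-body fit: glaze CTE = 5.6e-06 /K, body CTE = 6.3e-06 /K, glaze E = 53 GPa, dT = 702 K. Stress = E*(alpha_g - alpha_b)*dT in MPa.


Stress = 53*1000*(5.6e-06 - 6.3e-06)*702 = -26.0 MPa

-26.0


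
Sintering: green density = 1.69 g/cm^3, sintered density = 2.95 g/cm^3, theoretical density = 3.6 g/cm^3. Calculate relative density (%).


Relative = 2.95 / 3.6 * 100 = 81.9%

81.9


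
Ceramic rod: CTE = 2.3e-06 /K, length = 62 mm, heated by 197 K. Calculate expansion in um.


dL = 2.3e-06 * 62 * 197 * 1000 = 28.092 um

28.092


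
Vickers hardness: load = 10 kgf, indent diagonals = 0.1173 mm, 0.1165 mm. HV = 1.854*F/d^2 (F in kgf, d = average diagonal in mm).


d_avg = (0.1173+0.1165)/2 = 0.1169 mm
HV = 1.854*10/0.1169^2 = 1357

1357


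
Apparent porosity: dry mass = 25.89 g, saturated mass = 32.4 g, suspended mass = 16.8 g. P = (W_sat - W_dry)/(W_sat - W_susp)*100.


P = (32.4 - 25.89) / (32.4 - 16.8) * 100 = 6.51 / 15.6 * 100 = 41.7%

41.7


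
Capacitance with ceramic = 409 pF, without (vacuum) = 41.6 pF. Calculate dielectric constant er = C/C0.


er = 409 / 41.6 = 9.83

9.83


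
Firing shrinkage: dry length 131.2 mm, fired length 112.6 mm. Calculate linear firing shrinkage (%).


FS = (131.2 - 112.6) / 131.2 * 100 = 14.18%

14.18


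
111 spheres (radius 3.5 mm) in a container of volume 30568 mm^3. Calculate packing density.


V_sphere = 4/3*pi*3.5^3 = 179.5944 mm^3
Total V = 111*179.5944 = 19934.9784 mm^3
PD = 19934.9784 / 30568 = 0.652

0.652


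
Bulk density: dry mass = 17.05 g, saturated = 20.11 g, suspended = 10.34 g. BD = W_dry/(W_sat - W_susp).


BD = 17.05 / (20.11 - 10.34) = 17.05 / 9.77 = 1.745 g/cm^3

1.745


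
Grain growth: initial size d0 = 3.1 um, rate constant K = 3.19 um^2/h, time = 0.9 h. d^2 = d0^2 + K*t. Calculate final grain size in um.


d^2 = 3.1^2 + 3.19*0.9 = 12.481
d = sqrt(12.481) = 3.53 um

3.53


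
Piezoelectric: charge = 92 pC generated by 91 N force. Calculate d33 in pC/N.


d33 = 92 / 91 = 1.0 pC/N

1.0


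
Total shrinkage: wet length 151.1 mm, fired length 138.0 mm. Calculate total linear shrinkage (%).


TS = (151.1 - 138.0) / 151.1 * 100 = 8.67%

8.67


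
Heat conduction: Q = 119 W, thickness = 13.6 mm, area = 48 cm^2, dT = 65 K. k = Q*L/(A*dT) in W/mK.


k = 119*13.6/1000/(48/10000*65) = 5.19 W/mK

5.19


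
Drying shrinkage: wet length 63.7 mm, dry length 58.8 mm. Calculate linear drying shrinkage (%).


DS = (63.7 - 58.8) / 63.7 * 100 = 7.69%

7.69


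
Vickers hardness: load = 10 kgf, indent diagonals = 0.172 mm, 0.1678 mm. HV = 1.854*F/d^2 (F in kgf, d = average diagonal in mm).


d_avg = (0.172+0.1678)/2 = 0.1699 mm
HV = 1.854*10/0.1699^2 = 642

642


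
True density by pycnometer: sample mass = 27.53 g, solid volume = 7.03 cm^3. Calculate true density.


TD = 27.53 / 7.03 = 3.916 g/cm^3

3.916


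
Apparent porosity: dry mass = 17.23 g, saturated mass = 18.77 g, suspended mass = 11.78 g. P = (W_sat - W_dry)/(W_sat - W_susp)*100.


P = (18.77 - 17.23) / (18.77 - 11.78) * 100 = 1.54 / 6.99 * 100 = 22.0%

22.0


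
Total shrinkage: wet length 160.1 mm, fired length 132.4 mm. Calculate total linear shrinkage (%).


TS = (160.1 - 132.4) / 160.1 * 100 = 17.3%

17.3


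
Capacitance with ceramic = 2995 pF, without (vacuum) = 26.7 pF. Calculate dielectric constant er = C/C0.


er = 2995 / 26.7 = 112.17

112.17


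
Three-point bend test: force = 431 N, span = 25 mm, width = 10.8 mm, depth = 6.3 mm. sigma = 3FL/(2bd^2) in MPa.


sigma = 3*431*25/(2*10.8*6.3^2) = 37.7 MPa

37.7


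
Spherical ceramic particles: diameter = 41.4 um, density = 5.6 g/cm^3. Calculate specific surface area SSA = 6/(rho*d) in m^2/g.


SSA = 6 / (5.6 * 41.4) = 0.026 m^2/g

0.026


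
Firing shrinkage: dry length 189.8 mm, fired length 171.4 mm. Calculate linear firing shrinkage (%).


FS = (189.8 - 171.4) / 189.8 * 100 = 9.69%

9.69


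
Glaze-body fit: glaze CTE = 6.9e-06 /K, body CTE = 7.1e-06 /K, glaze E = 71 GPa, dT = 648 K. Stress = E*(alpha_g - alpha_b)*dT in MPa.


Stress = 71*1000*(6.9e-06 - 7.1e-06)*648 = -9.2 MPa

-9.2


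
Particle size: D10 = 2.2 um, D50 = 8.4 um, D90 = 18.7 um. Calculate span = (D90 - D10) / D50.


Span = (18.7 - 2.2) / 8.4 = 16.5 / 8.4 = 1.964

1.964


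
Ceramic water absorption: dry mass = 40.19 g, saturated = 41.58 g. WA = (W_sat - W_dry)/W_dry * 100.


WA = (41.58 - 40.19) / 40.19 * 100 = 3.46%

3.46


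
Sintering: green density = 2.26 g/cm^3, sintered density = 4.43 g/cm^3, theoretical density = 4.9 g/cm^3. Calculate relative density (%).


Relative = 4.43 / 4.9 * 100 = 90.4%

90.4


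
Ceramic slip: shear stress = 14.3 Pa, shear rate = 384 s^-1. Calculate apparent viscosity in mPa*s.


eta = tau/gamma * 1000 = 14.3/384 * 1000 = 37.2 mPa*s

37.2


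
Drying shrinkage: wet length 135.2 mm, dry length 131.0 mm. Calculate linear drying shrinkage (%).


DS = (135.2 - 131.0) / 135.2 * 100 = 3.11%

3.11


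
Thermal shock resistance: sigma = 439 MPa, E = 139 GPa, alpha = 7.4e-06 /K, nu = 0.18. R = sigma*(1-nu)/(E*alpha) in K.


R = 439*(1-0.18)/(139*1000*7.4e-06) = 350 K

350


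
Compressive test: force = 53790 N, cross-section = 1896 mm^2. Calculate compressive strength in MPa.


CS = 53790 / 1896 = 28.4 MPa

28.4


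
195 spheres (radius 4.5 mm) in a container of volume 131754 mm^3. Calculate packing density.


V_sphere = 4/3*pi*4.5^3 = 381.7035 mm^3
Total V = 195*381.7035 = 74432.1825 mm^3
PD = 74432.1825 / 131754 = 0.565

0.565


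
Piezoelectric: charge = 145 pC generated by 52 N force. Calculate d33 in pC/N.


d33 = 145 / 52 = 2.8 pC/N

2.8


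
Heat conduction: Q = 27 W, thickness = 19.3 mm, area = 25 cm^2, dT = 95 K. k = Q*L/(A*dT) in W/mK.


k = 27*19.3/1000/(25/10000*95) = 2.19 W/mK

2.19


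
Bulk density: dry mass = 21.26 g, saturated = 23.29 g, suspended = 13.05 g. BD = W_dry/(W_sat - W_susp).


BD = 21.26 / (23.29 - 13.05) = 21.26 / 10.24 = 2.076 g/cm^3

2.076


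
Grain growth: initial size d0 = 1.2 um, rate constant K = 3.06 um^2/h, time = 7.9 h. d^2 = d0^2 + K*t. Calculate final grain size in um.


d^2 = 1.2^2 + 3.06*7.9 = 25.614
d = sqrt(25.614) = 5.06 um

5.06


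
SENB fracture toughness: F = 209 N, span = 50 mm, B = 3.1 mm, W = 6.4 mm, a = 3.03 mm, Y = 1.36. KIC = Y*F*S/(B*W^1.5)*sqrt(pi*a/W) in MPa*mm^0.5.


KIC = 1.36*209*50/(3.1*6.4^1.5)*sqrt(pi*3.03/6.4) = 345.33

345.33


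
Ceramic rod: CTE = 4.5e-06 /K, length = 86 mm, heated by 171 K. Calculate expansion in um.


dL = 4.5e-06 * 86 * 171 * 1000 = 66.177 um

66.177


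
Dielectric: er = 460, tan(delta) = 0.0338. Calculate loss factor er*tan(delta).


Loss = 460 * 0.0338 = 15.548

15.548


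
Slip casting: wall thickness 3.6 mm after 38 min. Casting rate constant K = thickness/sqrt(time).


K = 3.6 / sqrt(38) = 3.6 / 6.1644 = 0.584 mm/min^0.5

0.584


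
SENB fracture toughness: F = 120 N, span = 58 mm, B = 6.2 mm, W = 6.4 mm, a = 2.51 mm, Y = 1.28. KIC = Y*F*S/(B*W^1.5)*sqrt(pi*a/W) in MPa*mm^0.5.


KIC = 1.28*120*58/(6.2*6.4^1.5)*sqrt(pi*2.51/6.4) = 98.51

98.51


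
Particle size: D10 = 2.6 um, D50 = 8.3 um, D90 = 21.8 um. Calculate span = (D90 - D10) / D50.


Span = (21.8 - 2.6) / 8.3 = 19.2 / 8.3 = 2.313

2.313


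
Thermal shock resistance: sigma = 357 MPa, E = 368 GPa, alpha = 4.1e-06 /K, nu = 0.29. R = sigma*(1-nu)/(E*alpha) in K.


R = 357*(1-0.29)/(368*1000*4.1e-06) = 168 K

168


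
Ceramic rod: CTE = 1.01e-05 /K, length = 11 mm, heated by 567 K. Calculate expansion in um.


dL = 1.01e-05 * 11 * 567 * 1000 = 62.994 um

62.994


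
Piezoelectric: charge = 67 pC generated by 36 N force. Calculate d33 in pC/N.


d33 = 67 / 36 = 1.9 pC/N

1.9


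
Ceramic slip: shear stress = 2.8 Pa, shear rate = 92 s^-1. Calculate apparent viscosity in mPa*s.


eta = tau/gamma * 1000 = 2.8/92 * 1000 = 30.4 mPa*s

30.4


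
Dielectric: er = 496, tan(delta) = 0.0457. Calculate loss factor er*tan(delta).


Loss = 496 * 0.0457 = 22.667

22.667


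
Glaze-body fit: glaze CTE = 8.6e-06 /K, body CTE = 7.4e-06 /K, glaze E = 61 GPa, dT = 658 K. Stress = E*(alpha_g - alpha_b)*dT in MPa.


Stress = 61*1000*(8.6e-06 - 7.4e-06)*658 = 48.2 MPa

48.2


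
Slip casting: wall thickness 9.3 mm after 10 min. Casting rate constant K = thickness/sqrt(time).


K = 9.3 / sqrt(10) = 9.3 / 3.1623 = 2.941 mm/min^0.5

2.941


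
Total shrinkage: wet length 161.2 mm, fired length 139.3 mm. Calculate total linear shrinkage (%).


TS = (161.2 - 139.3) / 161.2 * 100 = 13.59%

13.59


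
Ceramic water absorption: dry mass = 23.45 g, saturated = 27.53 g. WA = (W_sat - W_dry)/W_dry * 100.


WA = (27.53 - 23.45) / 23.45 * 100 = 17.4%

17.4


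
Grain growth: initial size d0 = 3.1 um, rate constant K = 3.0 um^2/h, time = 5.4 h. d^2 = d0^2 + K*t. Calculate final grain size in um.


d^2 = 3.1^2 + 3.0*5.4 = 25.81
d = sqrt(25.81) = 5.08 um

5.08


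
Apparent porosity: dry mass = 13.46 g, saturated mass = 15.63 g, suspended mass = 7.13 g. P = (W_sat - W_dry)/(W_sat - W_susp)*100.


P = (15.63 - 13.46) / (15.63 - 7.13) * 100 = 2.17 / 8.5 * 100 = 25.5%

25.5


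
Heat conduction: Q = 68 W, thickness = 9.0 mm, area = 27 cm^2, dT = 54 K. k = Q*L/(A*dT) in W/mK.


k = 68*9.0/1000/(27/10000*54) = 4.2 W/mK

4.2


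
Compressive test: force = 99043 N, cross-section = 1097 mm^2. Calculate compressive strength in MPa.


CS = 99043 / 1097 = 90.3 MPa

90.3


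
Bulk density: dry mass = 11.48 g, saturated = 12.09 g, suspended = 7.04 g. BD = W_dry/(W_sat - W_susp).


BD = 11.48 / (12.09 - 7.04) = 11.48 / 5.05 = 2.273 g/cm^3

2.273


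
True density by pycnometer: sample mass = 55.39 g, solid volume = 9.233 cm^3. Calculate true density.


TD = 55.39 / 9.233 = 5.999 g/cm^3

5.999


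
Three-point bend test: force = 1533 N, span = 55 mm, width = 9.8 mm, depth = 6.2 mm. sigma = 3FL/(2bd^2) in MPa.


sigma = 3*1533*55/(2*9.8*6.2^2) = 335.7 MPa

335.7


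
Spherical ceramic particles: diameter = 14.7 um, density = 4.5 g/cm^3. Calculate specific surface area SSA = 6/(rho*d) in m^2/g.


SSA = 6 / (4.5 * 14.7) = 0.091 m^2/g

0.091


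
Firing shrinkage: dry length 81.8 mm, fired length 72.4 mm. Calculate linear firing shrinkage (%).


FS = (81.8 - 72.4) / 81.8 * 100 = 11.49%

11.49


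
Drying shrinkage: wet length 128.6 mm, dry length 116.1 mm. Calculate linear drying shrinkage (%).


DS = (128.6 - 116.1) / 128.6 * 100 = 9.72%

9.72


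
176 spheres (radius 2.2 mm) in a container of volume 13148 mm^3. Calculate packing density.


V_sphere = 4/3*pi*2.2^3 = 44.6022 mm^3
Total V = 176*44.6022 = 7849.9872 mm^3
PD = 7849.9872 / 13148 = 0.597

0.597


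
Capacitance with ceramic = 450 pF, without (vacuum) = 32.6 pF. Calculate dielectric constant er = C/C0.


er = 450 / 32.6 = 13.8

13.8


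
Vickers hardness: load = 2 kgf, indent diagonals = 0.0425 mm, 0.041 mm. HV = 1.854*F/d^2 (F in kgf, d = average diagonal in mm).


d_avg = (0.0425+0.041)/2 = 0.04175 mm
HV = 1.854*2/0.04175^2 = 2127

2127


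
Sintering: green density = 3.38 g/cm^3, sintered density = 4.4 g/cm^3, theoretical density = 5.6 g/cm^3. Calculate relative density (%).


Relative = 4.4 / 5.6 * 100 = 78.6%

78.6


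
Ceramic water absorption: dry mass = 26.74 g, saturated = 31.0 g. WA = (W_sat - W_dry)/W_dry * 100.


WA = (31.0 - 26.74) / 26.74 * 100 = 15.93%

15.93


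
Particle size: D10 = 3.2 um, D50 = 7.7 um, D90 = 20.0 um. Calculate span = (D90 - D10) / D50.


Span = (20.0 - 3.2) / 7.7 = 16.8 / 7.7 = 2.182

2.182


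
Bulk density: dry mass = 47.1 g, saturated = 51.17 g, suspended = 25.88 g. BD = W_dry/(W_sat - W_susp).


BD = 47.1 / (51.17 - 25.88) = 47.1 / 25.29 = 1.862 g/cm^3

1.862


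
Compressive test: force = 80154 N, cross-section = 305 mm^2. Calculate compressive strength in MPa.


CS = 80154 / 305 = 262.8 MPa

262.8


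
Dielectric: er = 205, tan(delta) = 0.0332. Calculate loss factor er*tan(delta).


Loss = 205 * 0.0332 = 6.806

6.806


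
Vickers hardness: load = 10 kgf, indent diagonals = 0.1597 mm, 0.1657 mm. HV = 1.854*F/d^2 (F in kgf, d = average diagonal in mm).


d_avg = (0.1597+0.1657)/2 = 0.1627 mm
HV = 1.854*10/0.1627^2 = 700

700


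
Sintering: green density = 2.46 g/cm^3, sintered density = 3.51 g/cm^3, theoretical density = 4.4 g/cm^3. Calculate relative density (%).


Relative = 3.51 / 4.4 * 100 = 79.8%

79.8


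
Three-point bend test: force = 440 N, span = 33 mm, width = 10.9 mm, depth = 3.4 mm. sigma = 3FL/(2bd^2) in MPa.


sigma = 3*440*33/(2*10.9*3.4^2) = 172.9 MPa

172.9


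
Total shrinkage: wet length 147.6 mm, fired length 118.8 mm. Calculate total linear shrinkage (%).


TS = (147.6 - 118.8) / 147.6 * 100 = 19.51%

19.51


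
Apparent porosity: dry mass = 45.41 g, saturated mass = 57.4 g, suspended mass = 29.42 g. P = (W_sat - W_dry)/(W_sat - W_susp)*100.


P = (57.4 - 45.41) / (57.4 - 29.42) * 100 = 11.99 / 27.98 * 100 = 42.9%

42.9


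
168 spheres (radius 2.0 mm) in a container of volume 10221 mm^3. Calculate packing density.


V_sphere = 4/3*pi*2.0^3 = 33.5103 mm^3
Total V = 168*33.5103 = 5629.7304 mm^3
PD = 5629.7304 / 10221 = 0.551

0.551


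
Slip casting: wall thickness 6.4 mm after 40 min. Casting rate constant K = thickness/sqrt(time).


K = 6.4 / sqrt(40) = 6.4 / 6.3246 = 1.012 mm/min^0.5

1.012


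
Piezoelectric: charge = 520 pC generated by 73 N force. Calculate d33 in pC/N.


d33 = 520 / 73 = 7.1 pC/N

7.1


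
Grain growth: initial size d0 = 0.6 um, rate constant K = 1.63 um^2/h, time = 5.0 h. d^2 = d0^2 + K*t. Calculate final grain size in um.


d^2 = 0.6^2 + 1.63*5.0 = 8.51
d = sqrt(8.51) = 2.92 um

2.92


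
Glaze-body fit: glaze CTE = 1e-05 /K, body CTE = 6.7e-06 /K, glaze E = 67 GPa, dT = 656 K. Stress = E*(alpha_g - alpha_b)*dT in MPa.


Stress = 67*1000*(1e-05 - 6.7e-06)*656 = 145.0 MPa

145.0


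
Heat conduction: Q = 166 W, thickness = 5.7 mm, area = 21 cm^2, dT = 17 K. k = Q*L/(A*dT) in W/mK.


k = 166*5.7/1000/(21/10000*17) = 26.5 W/mK

26.5
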